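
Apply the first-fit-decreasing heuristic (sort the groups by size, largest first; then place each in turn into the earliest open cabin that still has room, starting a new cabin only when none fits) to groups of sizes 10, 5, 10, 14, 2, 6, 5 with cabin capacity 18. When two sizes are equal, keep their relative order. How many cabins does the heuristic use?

Sorted descending: 14, 10, 10, 6, 5, 5, 2.
  14 → cabin 1 (new)  [load 14/18]
  10 → cabin 2 (new)  [load 10/18]
  10 → cabin 3 (new)  [load 10/18]
  6 → cabin 2  [load 16/18]
  5 → cabin 3  [load 15/18]
  5 → cabin 4 (new)  [load 5/18]
  2 → cabin 1  [load 16/18]
4 cabins opened.

4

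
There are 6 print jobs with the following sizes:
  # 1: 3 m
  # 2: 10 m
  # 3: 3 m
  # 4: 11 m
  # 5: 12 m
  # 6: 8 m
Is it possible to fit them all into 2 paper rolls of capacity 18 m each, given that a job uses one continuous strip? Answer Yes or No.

No

Total = 47 m; ⌈47/18⌉ = 3.
At least 3 paper rolls are required, but only 2 are allowed.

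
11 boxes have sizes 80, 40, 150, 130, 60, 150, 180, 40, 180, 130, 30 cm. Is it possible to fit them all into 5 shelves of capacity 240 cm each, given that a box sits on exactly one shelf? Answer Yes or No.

Total = 1170 cm; ⌈1170/240⌉ = 5.
6 boxes each exceed half the capacity and cannot share a shelf, forcing at least 6 shelves.
At least 6 shelves are required, but only 5 are allowed.

No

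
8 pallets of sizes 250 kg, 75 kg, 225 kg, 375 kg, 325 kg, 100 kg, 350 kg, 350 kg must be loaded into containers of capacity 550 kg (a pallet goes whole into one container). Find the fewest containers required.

5

Total = 375 + 350 + 350 + 325 + 250 + 225 + 100 + 75 = 2050 kg.
Lower bound: ⌈2050/550⌉ = 4 containers.
A packing using 5 containers:
  container 1: 375 + 100 + 75 = 550
  container 2: 350 = 350
  container 3: 350 = 350
  container 4: 325 + 225 = 550
  container 5: 250 = 250
No arrangement into 4 containers stays within capacity, so 5 is optimal.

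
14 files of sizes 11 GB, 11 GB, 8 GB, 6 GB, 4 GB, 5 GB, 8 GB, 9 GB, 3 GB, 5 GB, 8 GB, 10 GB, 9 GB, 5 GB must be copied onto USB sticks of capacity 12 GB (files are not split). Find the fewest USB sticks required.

Total = 11 + 11 + 10 + 9 + 9 + 8 + 8 + 8 + 6 + 5 + 5 + 5 + 4 + 3 = 102 GB.
Lower bound: ⌈102/12⌉ = 9 USB sticks.
A packing using 10 USB sticks:
  USB stick 1: 11 = 11
  USB stick 2: 11 = 11
  USB stick 3: 10 = 10
  USB stick 4: 9 + 3 = 12
  USB stick 5: 9 = 9
  USB stick 6: 8 + 4 = 12
  USB stick 7: 8 = 8
  USB stick 8: 8 = 8
  USB stick 9: 6 + 5 = 11
  USB stick 10: 5 + 5 = 10
No arrangement into 9 USB sticks stays within capacity, so 10 is optimal.

10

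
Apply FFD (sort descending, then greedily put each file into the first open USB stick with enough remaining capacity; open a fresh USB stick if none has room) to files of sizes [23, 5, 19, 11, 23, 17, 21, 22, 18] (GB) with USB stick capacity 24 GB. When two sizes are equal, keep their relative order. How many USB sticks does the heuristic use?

Sorted descending: 23, 23, 22, 21, 19, 18, 17, 11, 5.
  23 → USB stick 1 (new)  [load 23/24]
  23 → USB stick 2 (new)  [load 23/24]
  22 → USB stick 3 (new)  [load 22/24]
  21 → USB stick 4 (new)  [load 21/24]
  19 → USB stick 5 (new)  [load 19/24]
  18 → USB stick 6 (new)  [load 18/24]
  17 → USB stick 7 (new)  [load 17/24]
  11 → USB stick 8 (new)  [load 11/24]
  5 → USB stick 5  [load 24/24]
8 USB sticks opened.

8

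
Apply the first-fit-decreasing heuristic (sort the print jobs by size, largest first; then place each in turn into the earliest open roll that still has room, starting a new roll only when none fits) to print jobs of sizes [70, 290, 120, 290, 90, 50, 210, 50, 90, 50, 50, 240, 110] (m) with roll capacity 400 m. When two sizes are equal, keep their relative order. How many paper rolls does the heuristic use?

Sorted descending: 290, 290, 240, 210, 120, 110, 90, 90, 70, 50, 50, 50, 50.
  290 → roll 1 (new)  [load 290/400]
  290 → roll 2 (new)  [load 290/400]
  240 → roll 3 (new)  [load 240/400]
  210 → roll 4 (new)  [load 210/400]
  120 → roll 3  [load 360/400]
  110 → roll 1  [load 400/400]
  90 → roll 2  [load 380/400]
  90 → roll 4  [load 300/400]
  70 → roll 4  [load 370/400]
  50 → roll 5 (new)  [load 50/400]
  50 → roll 5  [load 100/400]
  50 → roll 5  [load 150/400]
  50 → roll 5  [load 200/400]
5 paper rolls opened.

5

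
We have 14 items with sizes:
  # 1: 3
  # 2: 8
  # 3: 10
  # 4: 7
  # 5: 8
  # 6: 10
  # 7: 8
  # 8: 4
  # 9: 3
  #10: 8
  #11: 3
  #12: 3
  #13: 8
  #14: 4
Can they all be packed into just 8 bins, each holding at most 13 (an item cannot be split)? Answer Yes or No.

A valid assignment using 8 bins:
  bin 1: 10 + 3 = 13
  bin 2: 10 + 3 = 13
  bin 3: 8 + 4 = 12
  bin 4: 8 + 4 = 12
  bin 5: 8 + 3 = 11
  bin 6: 8 + 3 = 11
  bin 7: 8 = 8
  bin 8: 7 = 7
Every load is within 13, so 8 bins suffice.

Yes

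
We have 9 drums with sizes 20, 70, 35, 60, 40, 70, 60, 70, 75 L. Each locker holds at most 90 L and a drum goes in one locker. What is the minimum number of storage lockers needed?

7

Total = 75 + 70 + 70 + 70 + 60 + 60 + 40 + 35 + 20 = 500 L.
Lower bound: ⌈500/90⌉ = 6 storage lockers.
A packing using 7 storage lockers:
  locker 1: 75 = 75
  locker 2: 70 + 20 = 90
  locker 3: 70 = 70
  locker 4: 70 = 70
  locker 5: 60 = 60
  locker 6: 60 = 60
  locker 7: 40 + 35 = 75
No arrangement into 6 storage lockers stays within capacity, so 7 is optimal.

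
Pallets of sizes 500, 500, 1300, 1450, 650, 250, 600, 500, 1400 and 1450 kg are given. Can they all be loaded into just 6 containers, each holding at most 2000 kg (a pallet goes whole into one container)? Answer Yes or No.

Yes

A valid assignment using 5 containers:
  container 1: 1450 + 500 = 1950
  container 2: 1450 + 500 = 1950
  container 3: 1400 + 600 = 2000
  container 4: 1300 + 650 = 1950
  container 5: 500 + 250 = 750
That uses only 5 ≤ 6, so 6 containers are enough.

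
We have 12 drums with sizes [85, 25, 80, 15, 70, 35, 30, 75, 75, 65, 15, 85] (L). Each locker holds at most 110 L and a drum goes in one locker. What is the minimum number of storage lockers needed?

7

Total = 85 + 85 + 80 + 75 + 75 + 70 + 65 + 35 + 30 + 25 + 15 + 15 = 655 L.
Lower bound: ⌈655/110⌉ = 6 storage lockers.
Also, 7 drums each exceed 55 L, and no two of those can share a locker, so at least 7 storage lockers are needed.
A packing using 7 storage lockers:
  locker 1: 85 + 25 = 110
  locker 2: 85 + 15 = 100
  locker 3: 80 + 30 = 110
  locker 4: 75 + 35 = 110
  locker 5: 75 + 15 = 90
  locker 6: 70 = 70
  locker 7: 65 = 65
This matches the lower bound, so 7 is optimal.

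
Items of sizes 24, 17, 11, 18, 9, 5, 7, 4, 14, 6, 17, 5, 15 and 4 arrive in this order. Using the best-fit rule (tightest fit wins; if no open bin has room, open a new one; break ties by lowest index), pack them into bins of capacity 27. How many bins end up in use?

  24 → bin 1 (new)  [load 24/27]
  17 → bin 2 (new)  [load 17/27]
  11 → bin 3 (new)  [load 11/27]
  18 → bin 4 (new)  [load 18/27]
  9 → bin 4  [load 27/27]
  5 → bin 2  [load 22/27]
  7 → bin 3  [load 18/27]
  4 → bin 2  [load 26/27]
  14 → bin 5 (new)  [load 14/27]
  6 → bin 3  [load 24/27]
  17 → bin 6 (new)  [load 17/27]
  5 → bin 6  [load 22/27]
  15 → bin 7 (new)  [load 15/27]
  4 → bin 6  [load 26/27]
7 bins opened.

7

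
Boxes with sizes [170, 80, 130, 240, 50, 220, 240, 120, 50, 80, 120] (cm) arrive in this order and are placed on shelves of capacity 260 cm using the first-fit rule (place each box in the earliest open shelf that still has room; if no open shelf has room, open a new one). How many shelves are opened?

  170 → shelf 1 (new)  [load 170/260]
  80 → shelf 1  [load 250/260]
  130 → shelf 2 (new)  [load 130/260]
  240 → shelf 3 (new)  [load 240/260]
  50 → shelf 2  [load 180/260]
  220 → shelf 4 (new)  [load 220/260]
  240 → shelf 5 (new)  [load 240/260]
  120 → shelf 6 (new)  [load 120/260]
  50 → shelf 2  [load 230/260]
  80 → shelf 6  [load 200/260]
  120 → shelf 7 (new)  [load 120/260]
7 shelves opened.

7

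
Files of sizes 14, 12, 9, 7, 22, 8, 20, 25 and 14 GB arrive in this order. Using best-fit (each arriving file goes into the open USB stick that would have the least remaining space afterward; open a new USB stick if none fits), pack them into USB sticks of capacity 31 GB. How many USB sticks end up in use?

  14 → USB stick 1 (new)  [load 14/31]
  12 → USB stick 1  [load 26/31]
  9 → USB stick 2 (new)  [load 9/31]
  7 → USB stick 2  [load 16/31]
  22 → USB stick 3 (new)  [load 22/31]
  8 → USB stick 3  [load 30/31]
  20 → USB stick 4 (new)  [load 20/31]
  25 → USB stick 5 (new)  [load 25/31]
  14 → USB stick 2  [load 30/31]
5 USB sticks opened.

5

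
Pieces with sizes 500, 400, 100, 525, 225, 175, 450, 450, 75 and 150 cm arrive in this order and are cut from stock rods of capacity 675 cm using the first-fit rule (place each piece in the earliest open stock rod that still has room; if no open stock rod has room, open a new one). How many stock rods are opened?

  500 → stock rod 1 (new)  [load 500/675]
  400 → stock rod 2 (new)  [load 400/675]
  100 → stock rod 1  [load 600/675]
  525 → stock rod 3 (new)  [load 525/675]
  225 → stock rod 2  [load 625/675]
  175 → stock rod 4 (new)  [load 175/675]
  450 → stock rod 4  [load 625/675]
  450 → stock rod 5 (new)  [load 450/675]
  75 → stock rod 1  [load 675/675]
  150 → stock rod 3  [load 675/675]
5 stock rods opened.

5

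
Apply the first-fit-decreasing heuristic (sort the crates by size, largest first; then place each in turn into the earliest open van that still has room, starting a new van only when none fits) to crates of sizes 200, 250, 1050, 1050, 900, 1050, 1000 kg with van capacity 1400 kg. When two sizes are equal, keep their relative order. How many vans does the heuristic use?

Sorted descending: 1050, 1050, 1050, 1000, 900, 250, 200.
  1050 → van 1 (new)  [load 1050/1400]
  1050 → van 2 (new)  [load 1050/1400]
  1050 → van 3 (new)  [load 1050/1400]
  1000 → van 4 (new)  [load 1000/1400]
  900 → van 5 (new)  [load 900/1400]
  250 → van 1  [load 1300/1400]
  200 → van 2  [load 1250/1400]
5 vans opened.

5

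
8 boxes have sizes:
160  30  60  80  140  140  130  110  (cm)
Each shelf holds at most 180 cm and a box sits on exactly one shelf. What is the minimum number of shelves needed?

6

Total = 160 + 140 + 140 + 130 + 110 + 80 + 60 + 30 = 850 cm.
Lower bound: ⌈850/180⌉ = 5 shelves.
A packing using 6 shelves:
  shelf 1: 160 = 160
  shelf 2: 140 + 30 = 170
  shelf 3: 140 = 140
  shelf 4: 130 = 130
  shelf 5: 110 + 60 = 170
  shelf 6: 80 = 80
No arrangement into 5 shelves stays within capacity, so 6 is optimal.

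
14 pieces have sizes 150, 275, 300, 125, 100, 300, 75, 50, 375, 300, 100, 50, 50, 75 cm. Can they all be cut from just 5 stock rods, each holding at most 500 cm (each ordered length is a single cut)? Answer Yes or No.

A valid assignment using 5 stock rods:
  stock rod 1: 375 + 125 = 500
  stock rod 2: 300 + 150 + 50 = 500
  stock rod 3: 300 + 100 + 100 = 500
  stock rod 4: 300 + 75 + 75 + 50 = 500
  stock rod 5: 275 + 50 = 325
Every load is within 500 cm, so 5 stock rods suffice.

Yes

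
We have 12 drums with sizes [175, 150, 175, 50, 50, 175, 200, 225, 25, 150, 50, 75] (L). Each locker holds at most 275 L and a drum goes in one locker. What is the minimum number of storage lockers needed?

7

Total = 225 + 200 + 175 + 175 + 175 + 150 + 150 + 75 + 50 + 50 + 50 + 25 = 1500 L.
Lower bound: ⌈1500/275⌉ = 6 storage lockers.
Also, 7 drums each exceed 275/2 L, and no two of those can share a locker, so at least 7 storage lockers are needed.
A packing using 7 storage lockers:
  locker 1: 225 + 50 = 275
  locker 2: 200 + 75 = 275
  locker 3: 175 + 50 + 50 = 275
  locker 4: 175 + 25 = 200
  locker 5: 175 = 175
  locker 6: 150 = 150
  locker 7: 150 = 150
This matches the lower bound, so 7 is optimal.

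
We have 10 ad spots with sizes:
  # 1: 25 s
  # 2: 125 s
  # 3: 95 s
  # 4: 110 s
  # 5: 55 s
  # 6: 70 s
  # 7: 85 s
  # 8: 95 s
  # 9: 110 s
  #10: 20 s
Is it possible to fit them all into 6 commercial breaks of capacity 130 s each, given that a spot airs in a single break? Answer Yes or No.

Total = 790 s; ⌈790/130⌉ = 7.
At least 7 commercial breaks are required, but only 6 are allowed.

No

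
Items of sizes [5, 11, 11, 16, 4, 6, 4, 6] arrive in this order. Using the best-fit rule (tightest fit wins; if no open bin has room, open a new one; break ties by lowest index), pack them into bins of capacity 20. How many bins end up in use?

4

  5 → bin 1 (new)  [load 5/20]
  11 → bin 1  [load 16/20]
  11 → bin 2 (new)  [load 11/20]
  16 → bin 3 (new)  [load 16/20]
  4 → bin 1  [load 20/20]
  6 → bin 2  [load 17/20]
  4 → bin 3  [load 20/20]
  6 → bin 4 (new)  [load 6/20]
4 bins opened.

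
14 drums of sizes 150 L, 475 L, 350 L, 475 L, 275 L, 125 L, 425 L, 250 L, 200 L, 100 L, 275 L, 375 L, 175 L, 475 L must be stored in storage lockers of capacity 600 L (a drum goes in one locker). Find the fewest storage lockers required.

Total = 475 + 475 + 475 + 425 + 375 + 350 + 275 + 275 + 250 + 200 + 175 + 150 + 125 + 100 = 4125 L.
Lower bound: ⌈4125/600⌉ = 7 storage lockers.
A packing using 8 storage lockers:
  locker 1: 475 + 125 = 600
  locker 2: 475 + 100 = 575
  locker 3: 475 = 475
  locker 4: 425 + 175 = 600
  locker 5: 375 + 200 = 575
  locker 6: 350 + 250 = 600
  locker 7: 275 + 275 = 550
  locker 8: 150 = 150
No arrangement into 7 storage lockers stays within capacity, so 8 is optimal.

8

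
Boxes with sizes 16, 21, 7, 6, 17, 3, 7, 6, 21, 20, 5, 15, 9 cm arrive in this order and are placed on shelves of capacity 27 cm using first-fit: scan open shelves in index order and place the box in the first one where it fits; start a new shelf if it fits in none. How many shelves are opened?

  16 → shelf 1 (new)  [load 16/27]
  21 → shelf 2 (new)  [load 21/27]
  7 → shelf 1  [load 23/27]
  6 → shelf 2  [load 27/27]
  17 → shelf 3 (new)  [load 17/27]
  3 → shelf 1  [load 26/27]
  7 → shelf 3  [load 24/27]
  6 → shelf 4 (new)  [load 6/27]
  21 → shelf 4  [load 27/27]
  20 → shelf 5 (new)  [load 20/27]
  5 → shelf 5  [load 25/27]
  15 → shelf 6 (new)  [load 15/27]
  9 → shelf 6  [load 24/27]
6 shelves opened.

6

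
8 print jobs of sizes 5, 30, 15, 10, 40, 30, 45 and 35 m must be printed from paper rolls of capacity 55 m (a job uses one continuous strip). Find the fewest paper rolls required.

5

Total = 45 + 40 + 35 + 30 + 30 + 15 + 10 + 5 = 210 m.
Lower bound: ⌈210/55⌉ = 4 paper rolls.
Also, 5 print jobs each exceed 55/2 m, and no two of those can share a roll, so at least 5 paper rolls are needed.
A packing using 5 paper rolls:
  roll 1: 45 + 10 = 55
  roll 2: 40 + 15 = 55
  roll 3: 35 + 5 = 40
  roll 4: 30 = 30
  roll 5: 30 = 30
This matches the lower bound, so 5 is optimal.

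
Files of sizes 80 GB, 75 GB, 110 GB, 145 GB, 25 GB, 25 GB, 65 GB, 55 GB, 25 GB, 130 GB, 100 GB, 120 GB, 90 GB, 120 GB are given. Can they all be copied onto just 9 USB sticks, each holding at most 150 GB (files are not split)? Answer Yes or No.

Yes

A valid assignment using 9 USB sticks:
  USB stick 1: 145 = 145
  USB stick 2: 130 = 130
  USB stick 3: 120 + 25 = 145
  USB stick 4: 120 + 25 = 145
  USB stick 5: 110 + 25 = 135
  USB stick 6: 100 = 100
  USB stick 7: 90 + 55 = 145
  USB stick 8: 80 + 65 = 145
  USB stick 9: 75 = 75
Every load is within 150 GB, so 9 USB sticks suffice.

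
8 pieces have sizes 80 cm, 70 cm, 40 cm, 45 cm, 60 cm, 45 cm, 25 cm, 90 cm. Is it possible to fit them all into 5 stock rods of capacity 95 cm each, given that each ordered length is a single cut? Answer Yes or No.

Total = 455 cm; ⌈455/95⌉ = 5.
The bound of 5 does not rule out 5, but exhaustive search shows no assignment into 5 stock rods of capacity 95 cm exists — the minimum is 6.

No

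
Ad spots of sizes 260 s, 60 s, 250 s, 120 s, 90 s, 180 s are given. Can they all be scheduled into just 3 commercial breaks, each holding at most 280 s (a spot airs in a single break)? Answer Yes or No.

No

Total = 960 s; ⌈960/280⌉ = 4.
At least 4 commercial breaks are required, but only 3 are allowed.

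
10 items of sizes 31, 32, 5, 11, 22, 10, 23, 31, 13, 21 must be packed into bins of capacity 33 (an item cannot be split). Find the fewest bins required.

7

Total = 32 + 31 + 31 + 23 + 22 + 21 + 13 + 11 + 10 + 5 = 199.
Lower bound: ⌈199/33⌉ = 7 bins.
A packing using 7 bins:
  bin 1: 32 = 32
  bin 2: 31 = 31
  bin 3: 31 = 31
  bin 4: 23 + 10 = 33
  bin 5: 22 + 11 = 33
  bin 6: 21 + 5 = 26
  bin 7: 13 = 13
This matches the lower bound, so 7 is optimal.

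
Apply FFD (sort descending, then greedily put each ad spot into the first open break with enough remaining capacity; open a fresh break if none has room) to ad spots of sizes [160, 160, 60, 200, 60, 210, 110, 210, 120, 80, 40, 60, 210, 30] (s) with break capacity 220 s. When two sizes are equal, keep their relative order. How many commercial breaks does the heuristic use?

9

Sorted descending: 210, 210, 210, 200, 160, 160, 120, 110, 80, 60, 60, 60, 40, 30.
  210 → break 1 (new)  [load 210/220]
  210 → break 2 (new)  [load 210/220]
  210 → break 3 (new)  [load 210/220]
  200 → break 4 (new)  [load 200/220]
  160 → break 5 (new)  [load 160/220]
  160 → break 6 (new)  [load 160/220]
  120 → break 7 (new)  [load 120/220]
  110 → break 8 (new)  [load 110/220]
  80 → break 7  [load 200/220]
  60 → break 5  [load 220/220]
  60 → break 6  [load 220/220]
  60 → break 8  [load 170/220]
  40 → break 8  [load 210/220]
  30 → break 9 (new)  [load 30/220]
9 commercial breaks opened.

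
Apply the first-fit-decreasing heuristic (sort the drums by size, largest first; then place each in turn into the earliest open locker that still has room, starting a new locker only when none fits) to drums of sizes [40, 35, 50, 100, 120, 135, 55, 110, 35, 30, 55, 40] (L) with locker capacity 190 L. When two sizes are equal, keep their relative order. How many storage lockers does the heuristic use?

Sorted descending: 135, 120, 110, 100, 55, 55, 50, 40, 40, 35, 35, 30.
  135 → locker 1 (new)  [load 135/190]
  120 → locker 2 (new)  [load 120/190]
  110 → locker 3 (new)  [load 110/190]
  100 → locker 4 (new)  [load 100/190]
  55 → locker 1  [load 190/190]
  55 → locker 2  [load 175/190]
  50 → locker 3  [load 160/190]
  40 → locker 4  [load 140/190]
  40 → locker 4  [load 180/190]
  35 → locker 5 (new)  [load 35/190]
  35 → locker 5  [load 70/190]
  30 → locker 3  [load 190/190]
5 storage lockers opened.

5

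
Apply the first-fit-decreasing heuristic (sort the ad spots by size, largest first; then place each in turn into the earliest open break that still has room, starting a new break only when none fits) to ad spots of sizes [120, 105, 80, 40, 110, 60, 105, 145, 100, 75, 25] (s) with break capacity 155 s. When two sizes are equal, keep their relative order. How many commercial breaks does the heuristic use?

Sorted descending: 145, 120, 110, 105, 105, 100, 80, 75, 60, 40, 25.
  145 → break 1 (new)  [load 145/155]
  120 → break 2 (new)  [load 120/155]
  110 → break 3 (new)  [load 110/155]
  105 → break 4 (new)  [load 105/155]
  105 → break 5 (new)  [load 105/155]
  100 → break 6 (new)  [load 100/155]
  80 → break 7 (new)  [load 80/155]
  75 → break 7  [load 155/155]
  60 → break 8 (new)  [load 60/155]
  40 → break 3  [load 150/155]
  25 → break 2  [load 145/155]
8 commercial breaks opened.

8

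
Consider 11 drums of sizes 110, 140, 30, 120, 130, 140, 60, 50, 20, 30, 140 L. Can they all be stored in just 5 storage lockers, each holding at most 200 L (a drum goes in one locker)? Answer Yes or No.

Total = 970 L; ⌈970/200⌉ = 5.
6 drums each exceed half the capacity and cannot share a locker, forcing at least 6 storage lockers.
At least 6 storage lockers are required, but only 5 are allowed.

No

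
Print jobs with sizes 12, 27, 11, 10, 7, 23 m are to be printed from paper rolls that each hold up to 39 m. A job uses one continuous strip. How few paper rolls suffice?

3

Total = 27 + 23 + 12 + 11 + 10 + 7 = 90 m.
Lower bound: ⌈90/39⌉ = 3 paper rolls.
A packing using 3 paper rolls:
  roll 1: 27 + 12 = 39
  roll 2: 23 + 11 = 34
  roll 3: 10 + 7 = 17
This matches the lower bound, so 3 is optimal.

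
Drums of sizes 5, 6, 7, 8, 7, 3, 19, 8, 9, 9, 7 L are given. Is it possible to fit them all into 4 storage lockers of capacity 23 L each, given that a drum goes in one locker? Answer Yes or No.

A valid assignment using 4 storage lockers:
  locker 1: 19 + 3 = 22
  locker 2: 9 + 9 + 5 = 23
  locker 3: 8 + 8 + 7 = 23
  locker 4: 7 + 7 + 6 = 20
Every load is within 23 L, so 4 storage lockers suffice.

Yes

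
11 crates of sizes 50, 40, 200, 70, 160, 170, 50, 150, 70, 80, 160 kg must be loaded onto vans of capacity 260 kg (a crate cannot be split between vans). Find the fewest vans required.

5

Total = 200 + 170 + 160 + 160 + 150 + 80 + 70 + 70 + 50 + 50 + 40 = 1200 kg.
Lower bound: ⌈1200/260⌉ = 5 vans.
A packing using 5 vans:
  van 1: 200 + 50 = 250
  van 2: 170 + 80 = 250
  van 3: 160 + 70 = 230
  van 4: 160 + 70 = 230
  van 5: 150 + 50 + 40 = 240
This matches the lower bound, so 5 is optimal.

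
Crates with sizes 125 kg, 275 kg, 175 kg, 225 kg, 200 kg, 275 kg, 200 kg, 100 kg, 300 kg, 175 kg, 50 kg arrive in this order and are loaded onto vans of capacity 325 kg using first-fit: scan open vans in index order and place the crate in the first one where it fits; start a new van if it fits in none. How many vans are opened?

8

  125 → van 1 (new)  [load 125/325]
  275 → van 2 (new)  [load 275/325]
  175 → van 1  [load 300/325]
  225 → van 3 (new)  [load 225/325]
  200 → van 4 (new)  [load 200/325]
  275 → van 5 (new)  [load 275/325]
  200 → van 6 (new)  [load 200/325]
  100 → van 3  [load 325/325]
  300 → van 7 (new)  [load 300/325]
  175 → van 8 (new)  [load 175/325]
  50 → van 2  [load 325/325]
8 vans opened.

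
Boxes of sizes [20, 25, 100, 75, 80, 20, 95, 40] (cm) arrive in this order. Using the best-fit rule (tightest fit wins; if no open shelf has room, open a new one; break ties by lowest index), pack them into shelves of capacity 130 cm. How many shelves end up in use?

4

  20 → shelf 1 (new)  [load 20/130]
  25 → shelf 1  [load 45/130]
  100 → shelf 2 (new)  [load 100/130]
  75 → shelf 1  [load 120/130]
  80 → shelf 3 (new)  [load 80/130]
  20 → shelf 2  [load 120/130]
  95 → shelf 4 (new)  [load 95/130]
  40 → shelf 3  [load 120/130]
4 shelves opened.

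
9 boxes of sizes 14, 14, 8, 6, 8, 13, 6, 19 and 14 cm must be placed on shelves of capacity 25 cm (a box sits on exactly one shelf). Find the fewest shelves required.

5

Total = 19 + 14 + 14 + 14 + 13 + 8 + 8 + 6 + 6 = 102 cm.
Lower bound: ⌈102/25⌉ = 5 shelves.
A packing using 5 shelves:
  shelf 1: 19 + 6 = 25
  shelf 2: 14 + 8 = 22
  shelf 3: 14 + 8 = 22
  shelf 4: 14 + 6 = 20
  shelf 5: 13 = 13
This matches the lower bound, so 5 is optimal.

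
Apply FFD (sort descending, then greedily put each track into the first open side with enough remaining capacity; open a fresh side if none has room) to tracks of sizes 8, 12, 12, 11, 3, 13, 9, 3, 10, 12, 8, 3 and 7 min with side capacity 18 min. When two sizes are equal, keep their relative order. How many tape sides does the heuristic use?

7

Sorted descending: 13, 12, 12, 12, 11, 10, 9, 8, 8, 7, 3, 3, 3.
  13 → side 1 (new)  [load 13/18]
  12 → side 2 (new)  [load 12/18]
  12 → side 3 (new)  [load 12/18]
  12 → side 4 (new)  [load 12/18]
  11 → side 5 (new)  [load 11/18]
  10 → side 6 (new)  [load 10/18]
  9 → side 7 (new)  [load 9/18]
  8 → side 6  [load 18/18]
  8 → side 7  [load 17/18]
  7 → side 5  [load 18/18]
  3 → side 1  [load 16/18]
  3 → side 2  [load 15/18]
  3 → side 2  [load 18/18]
7 tape sides opened.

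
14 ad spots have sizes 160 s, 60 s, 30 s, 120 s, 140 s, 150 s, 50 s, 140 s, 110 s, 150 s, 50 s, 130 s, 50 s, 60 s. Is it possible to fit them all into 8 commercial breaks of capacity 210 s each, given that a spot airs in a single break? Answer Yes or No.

A valid assignment using 8 commercial breaks:
  break 1: 160 + 50 = 210
  break 2: 150 + 60 = 210
  break 3: 150 + 60 = 210
  break 4: 140 + 50 = 190
  break 5: 140 + 50 = 190
  break 6: 130 + 30 = 160
  break 7: 120 = 120
  break 8: 110 = 110
Every load is within 210 s, so 8 commercial breaks suffice.

Yes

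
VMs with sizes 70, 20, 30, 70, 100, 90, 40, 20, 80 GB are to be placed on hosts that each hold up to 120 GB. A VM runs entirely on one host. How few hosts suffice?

5

Total = 100 + 90 + 80 + 70 + 70 + 40 + 30 + 20 + 20 = 520 GB.
Lower bound: ⌈520/120⌉ = 5 hosts.
A packing using 5 hosts:
  host 1: 100 + 20 = 120
  host 2: 90 + 30 = 120
  host 3: 80 + 40 = 120
  host 4: 70 + 20 = 90
  host 5: 70 = 70
This matches the lower bound, so 5 is optimal.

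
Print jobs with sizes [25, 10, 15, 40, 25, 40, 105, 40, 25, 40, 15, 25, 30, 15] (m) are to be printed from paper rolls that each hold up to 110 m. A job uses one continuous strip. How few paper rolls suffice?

5

Total = 105 + 40 + 40 + 40 + 40 + 30 + 25 + 25 + 25 + 25 + 15 + 15 + 15 + 10 = 450 m.
Lower bound: ⌈450/110⌉ = 5 paper rolls.
A packing using 5 paper rolls:
  roll 1: 105 = 105
  roll 2: 40 + 40 + 30 = 110
  roll 3: 40 + 40 + 25 = 105
  roll 4: 25 + 25 + 25 + 15 + 15 = 105
  roll 5: 15 + 10 = 25
This matches the lower bound, so 5 is optimal.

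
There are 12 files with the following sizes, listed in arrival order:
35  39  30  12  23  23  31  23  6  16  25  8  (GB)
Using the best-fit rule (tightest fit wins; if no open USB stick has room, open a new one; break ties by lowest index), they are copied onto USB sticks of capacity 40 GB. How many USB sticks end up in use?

8

  35 → USB stick 1 (new)  [load 35/40]
  39 → USB stick 2 (new)  [load 39/40]
  30 → USB stick 3 (new)  [load 30/40]
  12 → USB stick 4 (new)  [load 12/40]
  23 → USB stick 4  [load 35/40]
  23 → USB stick 5 (new)  [load 23/40]
  31 → USB stick 6 (new)  [load 31/40]
  23 → USB stick 7 (new)  [load 23/40]
  6 → USB stick 6  [load 37/40]
  16 → USB stick 5  [load 39/40]
  25 → USB stick 8 (new)  [load 25/40]
  8 → USB stick 3  [load 38/40]
8 USB sticks opened.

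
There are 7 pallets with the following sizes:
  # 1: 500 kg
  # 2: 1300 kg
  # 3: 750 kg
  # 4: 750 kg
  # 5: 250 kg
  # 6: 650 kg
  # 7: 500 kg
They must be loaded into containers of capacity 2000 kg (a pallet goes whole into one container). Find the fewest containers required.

3

Total = 1300 + 750 + 750 + 650 + 500 + 500 + 250 = 4700 kg.
Lower bound: ⌈4700/2000⌉ = 3 containers.
A packing using 3 containers:
  container 1: 1300 + 650 = 1950
  container 2: 750 + 750 + 500 = 2000
  container 3: 500 + 250 = 750
This matches the lower bound, so 3 is optimal.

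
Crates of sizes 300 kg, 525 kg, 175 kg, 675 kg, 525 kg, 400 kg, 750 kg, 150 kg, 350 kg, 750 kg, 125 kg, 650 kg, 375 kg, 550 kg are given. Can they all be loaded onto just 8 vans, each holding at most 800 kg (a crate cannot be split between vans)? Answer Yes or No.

Total = 6300 kg; ⌈6300/800⌉ = 8.
The bound of 8 does not rule out 8, but exhaustive search shows no assignment into 8 vans of capacity 800 kg exists — the minimum is 9.

No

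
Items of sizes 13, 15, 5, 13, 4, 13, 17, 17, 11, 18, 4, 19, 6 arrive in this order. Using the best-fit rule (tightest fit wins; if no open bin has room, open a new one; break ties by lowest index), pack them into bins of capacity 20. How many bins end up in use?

9

  13 → bin 1 (new)  [load 13/20]
  15 → bin 2 (new)  [load 15/20]
  5 → bin 2  [load 20/20]
  13 → bin 3 (new)  [load 13/20]
  4 → bin 1  [load 17/20]
  13 → bin 4 (new)  [load 13/20]
  17 → bin 5 (new)  [load 17/20]
  17 → bin 6 (new)  [load 17/20]
  11 → bin 7 (new)  [load 11/20]
  18 → bin 8 (new)  [load 18/20]
  4 → bin 3  [load 17/20]
  19 → bin 9 (new)  [load 19/20]
  6 → bin 4  [load 19/20]
9 bins opened.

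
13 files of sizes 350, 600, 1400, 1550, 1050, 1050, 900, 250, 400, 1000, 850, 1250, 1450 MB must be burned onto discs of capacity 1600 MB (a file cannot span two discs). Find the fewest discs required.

Total = 1550 + 1450 + 1400 + 1250 + 1050 + 1050 + 1000 + 900 + 850 + 600 + 400 + 350 + 250 = 12100 MB.
Lower bound: ⌈12100/1600⌉ = 8 discs.
Also, 9 files each exceed 800 MB, and no two of those can share a disc, so at least 9 discs are needed.
A packing using 9 discs:
  disc 1: 1550 = 1550
  disc 2: 1450 = 1450
  disc 3: 1400 = 1400
  disc 4: 1250 + 350 = 1600
  disc 5: 1050 + 400 = 1450
  disc 6: 1050 + 250 = 1300
  disc 7: 1000 + 600 = 1600
  disc 8: 900 = 900
  disc 9: 850 = 850
This matches the lower bound, so 9 is optimal.

9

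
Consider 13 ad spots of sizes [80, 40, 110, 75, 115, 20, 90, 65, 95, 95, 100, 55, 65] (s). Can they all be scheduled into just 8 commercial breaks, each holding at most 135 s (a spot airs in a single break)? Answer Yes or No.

No

Total = 1005 s; ⌈1005/135⌉ = 8.
The bound of 8 does not rule out 8, but exhaustive search shows no assignment into 8 commercial breaks of capacity 135 s exists — the minimum is 9.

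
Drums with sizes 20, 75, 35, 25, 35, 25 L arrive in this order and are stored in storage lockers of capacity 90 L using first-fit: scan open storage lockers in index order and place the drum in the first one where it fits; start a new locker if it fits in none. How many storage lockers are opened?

  20 → locker 1 (new)  [load 20/90]
  75 → locker 2 (new)  [load 75/90]
  35 → locker 1  [load 55/90]
  25 → locker 1  [load 80/90]
  35 → locker 3 (new)  [load 35/90]
  25 → locker 3  [load 60/90]
3 storage lockers opened.

3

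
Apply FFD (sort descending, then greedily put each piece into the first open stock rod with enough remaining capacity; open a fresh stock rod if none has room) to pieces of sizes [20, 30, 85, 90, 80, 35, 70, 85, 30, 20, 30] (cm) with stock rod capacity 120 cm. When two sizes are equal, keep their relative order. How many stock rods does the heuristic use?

5

Sorted descending: 90, 85, 85, 80, 70, 35, 30, 30, 30, 20, 20.
  90 → stock rod 1 (new)  [load 90/120]
  85 → stock rod 2 (new)  [load 85/120]
  85 → stock rod 3 (new)  [load 85/120]
  80 → stock rod 4 (new)  [load 80/120]
  70 → stock rod 5 (new)  [load 70/120]
  35 → stock rod 2  [load 120/120]
  30 → stock rod 1  [load 120/120]
  30 → stock rod 3  [load 115/120]
  30 → stock rod 4  [load 110/120]
  20 → stock rod 5  [load 90/120]
  20 → stock rod 5  [load 110/120]
5 stock rods opened.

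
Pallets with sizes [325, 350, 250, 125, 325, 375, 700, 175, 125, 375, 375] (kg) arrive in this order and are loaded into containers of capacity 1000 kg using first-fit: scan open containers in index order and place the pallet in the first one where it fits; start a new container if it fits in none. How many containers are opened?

  325 → container 1 (new)  [load 325/1000]
  350 → container 1  [load 675/1000]
  250 → container 1  [load 925/1000]
  125 → container 2 (new)  [load 125/1000]
  325 → container 2  [load 450/1000]
  375 → container 2  [load 825/1000]
  700 → container 3 (new)  [load 700/1000]
  175 → container 2  [load 1000/1000]
  125 → container 3  [load 825/1000]
  375 → container 4 (new)  [load 375/1000]
  375 → container 4  [load 750/1000]
4 containers opened.

4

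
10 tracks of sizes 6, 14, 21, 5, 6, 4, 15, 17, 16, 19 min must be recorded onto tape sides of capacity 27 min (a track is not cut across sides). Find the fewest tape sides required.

Total = 21 + 19 + 17 + 16 + 15 + 14 + 6 + 6 + 5 + 4 = 123 min.
Lower bound: ⌈123/27⌉ = 5 tape sides.
Also, 6 tracks each exceed 27/2 min, and no two of those can share a side, so at least 6 tape sides are needed.
A packing using 6 tape sides:
  side 1: 21 + 6 = 27
  side 2: 19 + 6 = 25
  side 3: 17 + 5 + 4 = 26
  side 4: 16 = 16
  side 5: 15 = 15
  side 6: 14 = 14
This matches the lower bound, so 6 is optimal.

6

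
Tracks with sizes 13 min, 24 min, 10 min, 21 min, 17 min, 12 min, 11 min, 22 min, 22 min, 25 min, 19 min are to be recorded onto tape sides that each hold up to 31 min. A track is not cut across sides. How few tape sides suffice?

Total = 25 + 24 + 22 + 22 + 21 + 19 + 17 + 13 + 12 + 11 + 10 = 196 min.
Lower bound: ⌈196/31⌉ = 7 tape sides.
A packing using 8 tape sides:
  side 1: 25 = 25
  side 2: 24 = 24
  side 3: 22 = 22
  side 4: 22 = 22
  side 5: 21 + 10 = 31
  side 6: 19 + 12 = 31
  side 7: 17 + 13 = 30
  side 8: 11 = 11
No arrangement into 7 tape sides stays within capacity, so 8 is optimal.

8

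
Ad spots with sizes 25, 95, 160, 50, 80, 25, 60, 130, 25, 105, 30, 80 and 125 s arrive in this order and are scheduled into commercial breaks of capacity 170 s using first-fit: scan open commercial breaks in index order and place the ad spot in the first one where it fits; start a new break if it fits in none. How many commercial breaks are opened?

7

  25 → break 1 (new)  [load 25/170]
  95 → break 1  [load 120/170]
  160 → break 2 (new)  [load 160/170]
  50 → break 1  [load 170/170]
  80 → break 3 (new)  [load 80/170]
  25 → break 3  [load 105/170]
  60 → break 3  [load 165/170]
  130 → break 4 (new)  [load 130/170]
  25 → break 4  [load 155/170]
  105 → break 5 (new)  [load 105/170]
  30 → break 5  [load 135/170]
  80 → break 6 (new)  [load 80/170]
  125 → break 7 (new)  [load 125/170]
7 commercial breaks opened.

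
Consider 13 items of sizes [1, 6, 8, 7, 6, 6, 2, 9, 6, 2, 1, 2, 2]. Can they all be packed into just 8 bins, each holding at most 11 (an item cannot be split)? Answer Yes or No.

A valid assignment using 7 bins:
  bin 1: 9 + 2 = 11
  bin 2: 8 + 2 + 1 = 11
  bin 3: 7 + 2 + 2 = 11
  bin 4: 6 + 1 = 7
  bin 5: 6 = 6
  bin 6: 6 = 6
  bin 7: 6 = 6
That uses only 7 ≤ 8, so 8 bins are enough.

Yes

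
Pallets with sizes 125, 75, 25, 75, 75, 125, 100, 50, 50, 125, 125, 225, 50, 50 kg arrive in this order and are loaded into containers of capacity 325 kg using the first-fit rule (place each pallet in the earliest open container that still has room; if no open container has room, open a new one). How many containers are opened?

5

  125 → container 1 (new)  [load 125/325]
  75 → container 1  [load 200/325]
  25 → container 1  [load 225/325]
  75 → container 1  [load 300/325]
  75 → container 2 (new)  [load 75/325]
  125 → container 2  [load 200/325]
  100 → container 2  [load 300/325]
  50 → container 3 (new)  [load 50/325]
  50 → container 3  [load 100/325]
  125 → container 3  [load 225/325]
  125 → container 4 (new)  [load 125/325]
  225 → container 5 (new)  [load 225/325]
  50 → container 3  [load 275/325]
  50 → container 3  [load 325/325]
5 containers opened.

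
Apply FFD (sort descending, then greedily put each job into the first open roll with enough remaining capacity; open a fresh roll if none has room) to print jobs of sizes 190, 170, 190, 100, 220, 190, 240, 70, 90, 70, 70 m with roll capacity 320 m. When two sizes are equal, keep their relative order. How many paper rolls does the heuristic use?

Sorted descending: 240, 220, 190, 190, 190, 170, 100, 90, 70, 70, 70.
  240 → roll 1 (new)  [load 240/320]
  220 → roll 2 (new)  [load 220/320]
  190 → roll 3 (new)  [load 190/320]
  190 → roll 4 (new)  [load 190/320]
  190 → roll 5 (new)  [load 190/320]
  170 → roll 6 (new)  [load 170/320]
  100 → roll 2  [load 320/320]
  90 → roll 3  [load 280/320]
  70 → roll 1  [load 310/320]
  70 → roll 4  [load 260/320]
  70 → roll 5  [load 260/320]
6 paper rolls opened.

6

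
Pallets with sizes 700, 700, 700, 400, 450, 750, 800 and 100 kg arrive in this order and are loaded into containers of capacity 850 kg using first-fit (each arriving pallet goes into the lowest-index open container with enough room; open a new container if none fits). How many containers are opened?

6

  700 → container 1 (new)  [load 700/850]
  700 → container 2 (new)  [load 700/850]
  700 → container 3 (new)  [load 700/850]
  400 → container 4 (new)  [load 400/850]
  450 → container 4  [load 850/850]
  750 → container 5 (new)  [load 750/850]
  800 → container 6 (new)  [load 800/850]
  100 → container 1  [load 800/850]
6 containers opened.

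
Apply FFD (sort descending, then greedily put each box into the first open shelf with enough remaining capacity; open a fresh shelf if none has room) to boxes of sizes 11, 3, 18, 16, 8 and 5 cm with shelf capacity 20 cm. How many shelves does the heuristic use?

4

Sorted descending: 18, 16, 11, 8, 5, 3.
  18 → shelf 1 (new)  [load 18/20]
  16 → shelf 2 (new)  [load 16/20]
  11 → shelf 3 (new)  [load 11/20]
  8 → shelf 3  [load 19/20]
  5 → shelf 4 (new)  [load 5/20]
  3 → shelf 2  [load 19/20]
4 shelves opened.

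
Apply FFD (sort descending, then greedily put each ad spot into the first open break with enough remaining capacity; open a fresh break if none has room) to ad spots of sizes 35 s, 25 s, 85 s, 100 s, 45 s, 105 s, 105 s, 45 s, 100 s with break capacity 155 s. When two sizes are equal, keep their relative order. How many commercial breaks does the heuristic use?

5

Sorted descending: 105, 105, 100, 100, 85, 45, 45, 35, 25.
  105 → break 1 (new)  [load 105/155]
  105 → break 2 (new)  [load 105/155]
  100 → break 3 (new)  [load 100/155]
  100 → break 4 (new)  [load 100/155]
  85 → break 5 (new)  [load 85/155]
  45 → break 1  [load 150/155]
  45 → break 2  [load 150/155]
  35 → break 3  [load 135/155]
  25 → break 4  [load 125/155]
5 commercial breaks opened.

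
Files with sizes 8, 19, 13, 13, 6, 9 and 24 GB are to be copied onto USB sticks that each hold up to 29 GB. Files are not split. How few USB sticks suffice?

4

Total = 24 + 19 + 13 + 13 + 9 + 8 + 6 = 92 GB.
Lower bound: ⌈92/29⌉ = 4 USB sticks.
A packing using 4 USB sticks:
  USB stick 1: 24 = 24
  USB stick 2: 19 + 9 = 28
  USB stick 3: 13 + 13 = 26
  USB stick 4: 8 + 6 = 14
This matches the lower bound, so 4 is optimal.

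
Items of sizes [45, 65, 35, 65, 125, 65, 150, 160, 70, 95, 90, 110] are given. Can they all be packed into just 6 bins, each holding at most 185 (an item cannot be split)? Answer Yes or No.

No

Total = 1075; ⌈1075/185⌉ = 6.
The bound of 6 does not rule out 6, but exhaustive search shows no assignment into 6 bins of capacity 185 exists — the minimum is 7.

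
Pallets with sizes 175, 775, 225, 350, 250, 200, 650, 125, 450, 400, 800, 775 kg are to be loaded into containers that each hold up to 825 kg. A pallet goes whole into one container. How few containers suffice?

Total = 800 + 775 + 775 + 650 + 450 + 400 + 350 + 250 + 225 + 200 + 175 + 125 = 5175 kg.
Lower bound: ⌈5175/825⌉ = 7 containers.
A packing using 7 containers:
  container 1: 800 = 800
  container 2: 775 = 775
  container 3: 775 = 775
  container 4: 650 + 175 = 825
  container 5: 450 + 350 = 800
  container 6: 400 + 250 + 125 = 775
  container 7: 225 + 200 = 425
This matches the lower bound, so 7 is optimal.

7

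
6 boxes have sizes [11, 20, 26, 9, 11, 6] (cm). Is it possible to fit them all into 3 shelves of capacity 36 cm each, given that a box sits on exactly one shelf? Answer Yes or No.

A valid assignment using 3 shelves:
  shelf 1: 26 + 9 = 35
  shelf 2: 20 + 11 = 31
  shelf 3: 11 + 6 = 17
Every load is within 36 cm, so 3 shelves suffice.

Yes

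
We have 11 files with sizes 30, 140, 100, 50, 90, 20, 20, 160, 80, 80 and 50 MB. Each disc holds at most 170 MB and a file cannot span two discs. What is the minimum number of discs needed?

Total = 160 + 140 + 100 + 90 + 80 + 80 + 50 + 50 + 30 + 20 + 20 = 820 MB.
Lower bound: ⌈820/170⌉ = 5 discs.
A packing using 5 discs:
  disc 1: 160 = 160
  disc 2: 140 + 30 = 170
  disc 3: 100 + 50 + 20 = 170
  disc 4: 90 + 80 = 170
  disc 5: 80 + 50 + 20 = 150
This matches the lower bound, so 5 is optimal.

5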